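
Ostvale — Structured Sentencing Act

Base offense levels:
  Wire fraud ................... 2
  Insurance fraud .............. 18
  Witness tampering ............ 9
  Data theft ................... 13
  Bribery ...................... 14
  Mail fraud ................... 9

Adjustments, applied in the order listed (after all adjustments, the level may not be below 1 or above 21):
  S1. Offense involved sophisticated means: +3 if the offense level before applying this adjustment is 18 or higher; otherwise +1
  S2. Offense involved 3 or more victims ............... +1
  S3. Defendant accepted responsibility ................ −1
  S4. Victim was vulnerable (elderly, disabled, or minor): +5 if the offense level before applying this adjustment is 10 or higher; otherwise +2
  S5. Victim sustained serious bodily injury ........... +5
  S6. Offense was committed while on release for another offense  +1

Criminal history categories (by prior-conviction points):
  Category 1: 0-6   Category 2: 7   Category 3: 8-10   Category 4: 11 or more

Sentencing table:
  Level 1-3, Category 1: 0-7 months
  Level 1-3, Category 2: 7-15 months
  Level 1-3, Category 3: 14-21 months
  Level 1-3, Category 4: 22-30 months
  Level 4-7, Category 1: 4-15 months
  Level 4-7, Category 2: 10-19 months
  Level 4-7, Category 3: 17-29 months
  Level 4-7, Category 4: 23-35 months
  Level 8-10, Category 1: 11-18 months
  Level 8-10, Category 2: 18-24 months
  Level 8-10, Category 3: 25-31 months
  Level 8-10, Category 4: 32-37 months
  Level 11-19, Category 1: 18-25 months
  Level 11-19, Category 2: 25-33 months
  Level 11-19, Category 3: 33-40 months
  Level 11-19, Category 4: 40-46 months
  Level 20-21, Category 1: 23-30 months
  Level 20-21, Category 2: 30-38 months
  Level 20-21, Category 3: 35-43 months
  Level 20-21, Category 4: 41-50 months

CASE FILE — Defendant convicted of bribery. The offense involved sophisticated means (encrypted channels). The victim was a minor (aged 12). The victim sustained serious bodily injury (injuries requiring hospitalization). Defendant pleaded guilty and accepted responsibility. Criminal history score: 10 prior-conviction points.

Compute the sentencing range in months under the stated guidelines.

35-43 months

Base offense level for bribery: 14.
S1 applies (level before this adjustment is 14 < 18, so +1): 14 + 1 = 15.
S3 applies: 15 − 1 = 14.
S4 applies (level before this adjustment is 14 ≥ 10, so +5): 14 + 5 = 19.
S5 applies: 19 + 5 = 24.
Level 24 exceeds the maximum of 21; capped at 21.
Final offense level: 21.
Criminal history: 10 prior points → Category 3 (8-10).
Level 21 falls in the 20-21 band.
Grid: Level 20-21 × Category 3 = 35-43 months.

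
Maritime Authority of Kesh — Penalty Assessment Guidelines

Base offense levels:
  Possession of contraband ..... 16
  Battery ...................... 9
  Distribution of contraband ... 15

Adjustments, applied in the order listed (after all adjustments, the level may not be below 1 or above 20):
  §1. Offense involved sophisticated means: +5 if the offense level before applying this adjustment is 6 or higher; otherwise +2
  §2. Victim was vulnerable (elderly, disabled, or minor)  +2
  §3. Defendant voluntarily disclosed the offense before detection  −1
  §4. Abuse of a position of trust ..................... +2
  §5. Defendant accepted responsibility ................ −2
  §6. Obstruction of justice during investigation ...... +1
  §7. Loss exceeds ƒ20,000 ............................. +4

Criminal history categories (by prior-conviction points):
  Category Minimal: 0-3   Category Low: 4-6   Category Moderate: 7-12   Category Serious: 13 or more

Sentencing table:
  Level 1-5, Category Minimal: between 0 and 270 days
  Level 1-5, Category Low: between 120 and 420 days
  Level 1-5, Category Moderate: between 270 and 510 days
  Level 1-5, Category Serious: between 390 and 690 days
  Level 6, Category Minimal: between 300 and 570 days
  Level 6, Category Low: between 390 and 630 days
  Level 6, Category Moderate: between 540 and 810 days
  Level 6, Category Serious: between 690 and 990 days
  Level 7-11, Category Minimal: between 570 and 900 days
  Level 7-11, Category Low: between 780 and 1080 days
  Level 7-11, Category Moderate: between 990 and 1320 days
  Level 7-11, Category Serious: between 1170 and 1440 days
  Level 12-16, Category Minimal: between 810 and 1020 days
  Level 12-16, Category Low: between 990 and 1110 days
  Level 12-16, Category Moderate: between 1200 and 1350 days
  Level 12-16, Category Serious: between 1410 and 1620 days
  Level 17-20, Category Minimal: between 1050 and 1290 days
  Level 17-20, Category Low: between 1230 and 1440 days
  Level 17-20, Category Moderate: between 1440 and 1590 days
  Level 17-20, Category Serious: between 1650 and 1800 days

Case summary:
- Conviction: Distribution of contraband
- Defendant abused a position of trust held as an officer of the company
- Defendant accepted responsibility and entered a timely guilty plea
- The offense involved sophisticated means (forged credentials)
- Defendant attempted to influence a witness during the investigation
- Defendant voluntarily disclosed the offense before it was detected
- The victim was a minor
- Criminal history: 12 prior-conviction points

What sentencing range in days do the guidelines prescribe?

1440-1590 days

Base offense level for distribution of contraband: 15.
§1 applies (level before this adjustment is 15 ≥ 6, so +5): 15 + 5 = 20.
§2 applies: 20 + 2 = 22.
§3 applies: 22 − 1 = 21.
§4 applies: 21 + 2 = 23.
§5 applies: 23 − 2 = 21.
§6 applies: 21 + 1 = 22.
§7 does not apply.
Level 22 exceeds the maximum of 20; capped at 20.
Final offense level: 20.
Criminal history: 12 prior points → Category Moderate (7-12).
Level 20 falls in the 17-20 band.
Grid: Level 17-20 × Category Moderate = 1440-1590 days.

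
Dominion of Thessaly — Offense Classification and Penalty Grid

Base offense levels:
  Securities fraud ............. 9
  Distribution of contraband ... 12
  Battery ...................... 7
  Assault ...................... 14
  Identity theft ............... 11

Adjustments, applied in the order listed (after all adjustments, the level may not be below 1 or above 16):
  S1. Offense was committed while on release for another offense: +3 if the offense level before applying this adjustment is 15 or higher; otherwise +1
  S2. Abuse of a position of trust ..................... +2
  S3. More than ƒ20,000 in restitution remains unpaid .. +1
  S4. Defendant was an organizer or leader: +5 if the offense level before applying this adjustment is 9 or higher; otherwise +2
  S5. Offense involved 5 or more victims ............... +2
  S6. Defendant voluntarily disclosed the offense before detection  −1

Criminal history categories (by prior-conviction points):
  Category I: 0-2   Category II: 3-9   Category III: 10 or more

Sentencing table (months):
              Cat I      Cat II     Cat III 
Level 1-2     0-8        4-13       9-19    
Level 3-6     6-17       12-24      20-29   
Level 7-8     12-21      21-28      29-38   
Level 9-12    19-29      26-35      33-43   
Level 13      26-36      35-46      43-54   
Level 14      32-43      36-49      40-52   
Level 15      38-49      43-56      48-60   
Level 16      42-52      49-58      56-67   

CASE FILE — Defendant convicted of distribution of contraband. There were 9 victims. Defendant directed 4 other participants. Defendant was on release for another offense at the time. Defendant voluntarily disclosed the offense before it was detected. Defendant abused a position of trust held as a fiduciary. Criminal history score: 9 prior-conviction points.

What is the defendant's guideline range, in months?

49-58 months

Base offense level for distribution of contraband: 12.
S1 applies (level before this adjustment is 12 < 15, so +1): 12 + 1 = 13.
S2 applies: 13 + 2 = 15.
S4 applies (level before this adjustment is 15 ≥ 9, so +5): 15 + 5 = 20.
S5 applies: 20 + 2 = 22.
S6 applies: 22 − 1 = 21.
Level 21 exceeds the maximum of 16; capped at 16.
Final offense level: 16.
Criminal history: 9 prior points → Category II (3-9).
Level 16 falls in the 16 band.
Grid: Level 16 × Category II = 49-58 months.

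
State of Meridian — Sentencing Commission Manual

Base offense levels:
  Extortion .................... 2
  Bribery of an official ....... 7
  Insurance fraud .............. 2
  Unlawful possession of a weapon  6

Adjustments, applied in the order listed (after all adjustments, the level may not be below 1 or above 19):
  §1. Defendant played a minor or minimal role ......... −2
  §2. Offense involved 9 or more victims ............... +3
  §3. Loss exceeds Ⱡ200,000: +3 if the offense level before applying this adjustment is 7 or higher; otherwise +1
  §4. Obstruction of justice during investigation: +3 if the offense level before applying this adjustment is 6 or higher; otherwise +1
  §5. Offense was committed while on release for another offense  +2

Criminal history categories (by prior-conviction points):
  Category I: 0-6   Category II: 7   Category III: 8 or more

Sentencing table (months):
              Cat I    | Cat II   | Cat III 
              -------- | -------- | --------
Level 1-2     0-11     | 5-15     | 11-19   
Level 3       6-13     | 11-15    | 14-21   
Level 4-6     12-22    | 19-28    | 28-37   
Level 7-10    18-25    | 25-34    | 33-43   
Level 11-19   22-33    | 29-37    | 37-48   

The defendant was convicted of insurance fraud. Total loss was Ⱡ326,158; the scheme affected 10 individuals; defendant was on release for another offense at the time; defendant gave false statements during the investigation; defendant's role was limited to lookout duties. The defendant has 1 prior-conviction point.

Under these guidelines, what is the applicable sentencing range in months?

18-25 months

Base offense level for insurance fraud: 2.
§1 applies: 2 − 2 = 0.
§2 applies: 0 + 3 = 3.
§3 applies (level before this adjustment is 3 < 7, so +1): 3 + 1 = 4.
§4 applies (level before this adjustment is 4 < 6, so +1): 4 + 1 = 5.
§5 applies: 5 + 2 = 7.
Final offense level: 7.
Criminal history: 1 prior point → Category I (0-6).
Level 7 falls in the 7-10 band.
Grid: Level 7-10 × Category I = 18-25 months.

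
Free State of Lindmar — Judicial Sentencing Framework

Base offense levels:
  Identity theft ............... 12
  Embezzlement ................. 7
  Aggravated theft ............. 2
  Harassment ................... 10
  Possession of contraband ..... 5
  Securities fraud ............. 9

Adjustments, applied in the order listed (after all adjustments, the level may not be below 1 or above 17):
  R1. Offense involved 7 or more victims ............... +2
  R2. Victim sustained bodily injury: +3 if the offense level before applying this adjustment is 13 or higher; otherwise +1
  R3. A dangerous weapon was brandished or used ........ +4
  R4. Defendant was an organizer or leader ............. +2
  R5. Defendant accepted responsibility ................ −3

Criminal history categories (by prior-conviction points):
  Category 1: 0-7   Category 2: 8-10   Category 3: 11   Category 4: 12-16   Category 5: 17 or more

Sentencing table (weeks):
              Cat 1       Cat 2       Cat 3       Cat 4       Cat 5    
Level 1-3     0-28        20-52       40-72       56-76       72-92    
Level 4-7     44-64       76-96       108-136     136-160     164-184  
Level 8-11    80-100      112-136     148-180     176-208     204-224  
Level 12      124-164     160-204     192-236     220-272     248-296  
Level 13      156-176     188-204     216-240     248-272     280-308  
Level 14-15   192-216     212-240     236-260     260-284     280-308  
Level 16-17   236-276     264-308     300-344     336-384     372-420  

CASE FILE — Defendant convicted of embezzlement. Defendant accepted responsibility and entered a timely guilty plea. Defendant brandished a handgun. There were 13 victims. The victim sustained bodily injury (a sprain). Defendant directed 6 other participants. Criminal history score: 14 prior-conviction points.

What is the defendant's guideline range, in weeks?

248-272 weeks

Base offense level for embezzlement: 7.
R1 applies: 7 + 2 = 9.
R2 applies (level before this adjustment is 9 < 13, so +1): 9 + 1 = 10.
R3 applies: 10 + 4 = 14.
R4 applies: 14 + 2 = 16.
R5 applies: 16 − 3 = 13.
Final offense level: 13.
Criminal history: 14 prior points → Category 4 (12-16).
Level 13 falls in the 13 band.
Grid: Level 13 × Category 4 = 248-272 weeks.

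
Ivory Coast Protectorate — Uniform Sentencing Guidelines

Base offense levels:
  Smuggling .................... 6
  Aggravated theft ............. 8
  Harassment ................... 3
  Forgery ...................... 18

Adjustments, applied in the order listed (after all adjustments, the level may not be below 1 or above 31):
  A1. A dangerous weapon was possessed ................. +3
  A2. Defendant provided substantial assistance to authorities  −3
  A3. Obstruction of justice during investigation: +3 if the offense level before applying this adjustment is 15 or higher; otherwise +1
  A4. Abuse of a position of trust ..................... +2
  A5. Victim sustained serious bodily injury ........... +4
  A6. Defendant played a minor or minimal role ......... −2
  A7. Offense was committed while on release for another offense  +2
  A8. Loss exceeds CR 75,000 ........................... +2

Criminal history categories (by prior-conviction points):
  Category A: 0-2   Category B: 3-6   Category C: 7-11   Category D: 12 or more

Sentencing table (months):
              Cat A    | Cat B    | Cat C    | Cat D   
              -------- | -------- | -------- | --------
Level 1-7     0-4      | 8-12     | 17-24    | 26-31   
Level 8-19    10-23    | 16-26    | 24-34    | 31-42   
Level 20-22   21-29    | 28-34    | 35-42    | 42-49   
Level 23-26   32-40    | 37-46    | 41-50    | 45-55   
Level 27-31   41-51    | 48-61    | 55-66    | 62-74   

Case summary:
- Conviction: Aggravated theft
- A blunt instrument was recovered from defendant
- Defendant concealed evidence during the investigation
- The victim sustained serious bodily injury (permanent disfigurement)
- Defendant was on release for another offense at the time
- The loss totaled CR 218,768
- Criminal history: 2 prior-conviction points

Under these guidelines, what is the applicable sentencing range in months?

Base offense level for aggravated theft: 8.
A1 applies: 8 + 3 = 11.
A2 does not apply.
A3 applies (level before this adjustment is 11 < 15, so +1): 11 + 1 = 12.
A5 applies: 12 + 4 = 16.
A7 applies: 16 + 2 = 18.
A8 applies: 18 + 2 = 20.
Final offense level: 20.
Criminal history: 2 prior points → Category A (0-2).
Level 20 falls in the 20-22 band.
Grid: Level 20-22 × Category A = 21-29 months.

21-29 months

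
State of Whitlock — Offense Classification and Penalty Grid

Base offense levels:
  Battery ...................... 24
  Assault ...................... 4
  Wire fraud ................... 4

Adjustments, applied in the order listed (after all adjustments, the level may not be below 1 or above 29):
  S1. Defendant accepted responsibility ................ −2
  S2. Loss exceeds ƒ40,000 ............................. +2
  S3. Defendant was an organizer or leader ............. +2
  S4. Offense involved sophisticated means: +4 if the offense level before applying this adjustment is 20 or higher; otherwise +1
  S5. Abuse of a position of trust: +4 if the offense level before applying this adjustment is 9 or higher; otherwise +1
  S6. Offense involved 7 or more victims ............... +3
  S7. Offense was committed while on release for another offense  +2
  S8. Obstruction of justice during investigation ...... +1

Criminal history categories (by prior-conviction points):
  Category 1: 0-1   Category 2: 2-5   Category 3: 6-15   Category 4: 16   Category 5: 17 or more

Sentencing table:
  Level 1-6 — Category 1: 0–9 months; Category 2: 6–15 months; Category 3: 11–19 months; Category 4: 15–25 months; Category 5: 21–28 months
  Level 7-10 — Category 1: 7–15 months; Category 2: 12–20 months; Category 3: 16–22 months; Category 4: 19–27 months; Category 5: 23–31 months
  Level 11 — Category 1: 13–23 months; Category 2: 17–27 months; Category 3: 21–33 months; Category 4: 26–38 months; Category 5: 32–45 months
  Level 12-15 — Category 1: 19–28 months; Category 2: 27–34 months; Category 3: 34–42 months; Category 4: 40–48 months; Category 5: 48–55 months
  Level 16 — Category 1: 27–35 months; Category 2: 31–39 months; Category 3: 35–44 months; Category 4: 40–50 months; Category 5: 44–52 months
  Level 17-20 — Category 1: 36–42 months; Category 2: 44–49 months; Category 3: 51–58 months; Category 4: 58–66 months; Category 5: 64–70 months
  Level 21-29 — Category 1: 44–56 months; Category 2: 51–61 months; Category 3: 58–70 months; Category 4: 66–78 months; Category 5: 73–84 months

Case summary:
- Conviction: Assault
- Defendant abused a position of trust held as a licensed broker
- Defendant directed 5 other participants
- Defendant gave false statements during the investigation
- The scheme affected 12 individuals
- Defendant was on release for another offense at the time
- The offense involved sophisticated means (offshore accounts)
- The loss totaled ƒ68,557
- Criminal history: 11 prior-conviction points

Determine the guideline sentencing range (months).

51-58 months

Base offense level for assault: 4.
S2 applies: 4 + 2 = 6.
S3 applies: 6 + 2 = 8.
S4 applies (level before this adjustment is 8 < 20, so +1): 8 + 1 = 9.
S5 applies (level before this adjustment is 9 ≥ 9, so +4): 9 + 4 = 13.
S6 applies: 13 + 3 = 16.
S7 applies: 16 + 2 = 18.
S8 applies: 18 + 1 = 19.
Final offense level: 19.
Criminal history: 11 prior points → Category 3 (6-15).
Level 19 falls in the 17-20 band.
Grid: Level 17-20 × Category 3 = 51-58 months.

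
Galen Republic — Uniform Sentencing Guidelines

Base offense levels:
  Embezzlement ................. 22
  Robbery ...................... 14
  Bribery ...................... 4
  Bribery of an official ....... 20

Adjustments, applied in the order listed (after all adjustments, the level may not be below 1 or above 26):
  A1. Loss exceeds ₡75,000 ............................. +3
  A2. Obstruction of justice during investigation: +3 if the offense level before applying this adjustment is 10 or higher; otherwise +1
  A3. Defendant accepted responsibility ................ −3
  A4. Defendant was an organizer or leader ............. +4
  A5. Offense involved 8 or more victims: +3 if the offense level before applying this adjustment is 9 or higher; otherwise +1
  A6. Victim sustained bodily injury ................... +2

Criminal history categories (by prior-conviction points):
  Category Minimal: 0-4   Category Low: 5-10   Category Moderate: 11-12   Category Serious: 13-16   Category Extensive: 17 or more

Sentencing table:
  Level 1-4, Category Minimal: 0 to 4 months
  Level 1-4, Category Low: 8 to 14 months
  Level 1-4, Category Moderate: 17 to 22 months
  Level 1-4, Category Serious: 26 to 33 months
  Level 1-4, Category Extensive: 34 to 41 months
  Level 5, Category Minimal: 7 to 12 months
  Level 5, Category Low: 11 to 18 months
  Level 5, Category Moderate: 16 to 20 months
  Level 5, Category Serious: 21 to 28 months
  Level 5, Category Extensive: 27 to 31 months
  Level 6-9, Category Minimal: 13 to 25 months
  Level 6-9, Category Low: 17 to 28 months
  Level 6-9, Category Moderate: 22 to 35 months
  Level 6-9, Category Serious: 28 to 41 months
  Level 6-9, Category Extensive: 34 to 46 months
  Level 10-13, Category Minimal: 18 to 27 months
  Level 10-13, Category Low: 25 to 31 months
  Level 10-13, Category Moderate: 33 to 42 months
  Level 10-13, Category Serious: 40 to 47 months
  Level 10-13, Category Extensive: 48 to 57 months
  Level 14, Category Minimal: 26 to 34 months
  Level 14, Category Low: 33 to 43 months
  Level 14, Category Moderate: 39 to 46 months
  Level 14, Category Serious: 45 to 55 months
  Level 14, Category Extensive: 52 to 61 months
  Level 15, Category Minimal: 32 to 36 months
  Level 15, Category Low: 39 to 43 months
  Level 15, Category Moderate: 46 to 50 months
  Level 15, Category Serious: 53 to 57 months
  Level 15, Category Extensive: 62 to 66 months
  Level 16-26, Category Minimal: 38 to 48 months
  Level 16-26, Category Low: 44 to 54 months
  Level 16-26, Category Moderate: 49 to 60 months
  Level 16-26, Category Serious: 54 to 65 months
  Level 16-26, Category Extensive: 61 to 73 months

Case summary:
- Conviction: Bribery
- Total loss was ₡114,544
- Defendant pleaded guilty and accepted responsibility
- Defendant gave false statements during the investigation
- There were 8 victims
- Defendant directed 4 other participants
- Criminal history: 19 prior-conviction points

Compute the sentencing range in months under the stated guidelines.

Base offense level for bribery: 4.
A1 applies: 4 + 3 = 7.
A2 applies (level before this adjustment is 7 < 10, so +1): 7 + 1 = 8.
A3 applies: 8 − 3 = 5.
A4 applies: 5 + 4 = 9.
A5 applies (level before this adjustment is 9 ≥ 9, so +3): 9 + 3 = 12.
Final offense level: 12.
Criminal history: 19 prior points → Category Extensive (17+).
Level 12 falls in the 10-13 band.
Grid: Level 10-13 × Category Extensive = 48-57 months.

48-57 months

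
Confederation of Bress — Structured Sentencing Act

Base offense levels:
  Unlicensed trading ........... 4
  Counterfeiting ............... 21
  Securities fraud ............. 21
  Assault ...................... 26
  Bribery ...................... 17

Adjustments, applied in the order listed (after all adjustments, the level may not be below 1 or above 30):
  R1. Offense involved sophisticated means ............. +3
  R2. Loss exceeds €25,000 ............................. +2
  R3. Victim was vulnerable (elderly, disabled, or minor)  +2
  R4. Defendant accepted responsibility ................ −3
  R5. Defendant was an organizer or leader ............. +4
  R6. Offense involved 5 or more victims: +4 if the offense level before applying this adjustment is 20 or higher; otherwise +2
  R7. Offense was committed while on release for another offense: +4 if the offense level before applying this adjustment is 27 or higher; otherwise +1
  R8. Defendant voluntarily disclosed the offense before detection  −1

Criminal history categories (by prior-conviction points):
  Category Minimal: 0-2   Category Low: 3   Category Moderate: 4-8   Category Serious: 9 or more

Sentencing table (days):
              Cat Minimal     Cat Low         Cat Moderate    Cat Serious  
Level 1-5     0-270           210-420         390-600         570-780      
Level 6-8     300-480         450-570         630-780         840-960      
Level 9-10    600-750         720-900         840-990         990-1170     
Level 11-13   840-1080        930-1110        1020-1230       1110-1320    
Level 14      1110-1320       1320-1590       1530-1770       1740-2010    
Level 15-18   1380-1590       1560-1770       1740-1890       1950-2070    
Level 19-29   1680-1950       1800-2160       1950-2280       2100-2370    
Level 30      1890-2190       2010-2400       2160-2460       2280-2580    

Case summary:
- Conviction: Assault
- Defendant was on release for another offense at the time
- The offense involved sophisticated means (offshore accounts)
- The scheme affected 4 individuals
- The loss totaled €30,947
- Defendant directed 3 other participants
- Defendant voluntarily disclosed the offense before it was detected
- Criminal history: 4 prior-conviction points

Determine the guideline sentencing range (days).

Base offense level for assault: 26.
R1 applies: 26 + 3 = 29.
R2 applies: 29 + 2 = 31.
R3 does not apply.
R5 applies: 31 + 4 = 35.
R6 does not apply.
R7 applies (level before this adjustment is 35 ≥ 27, so +4): 35 + 4 = 39.
R8 applies: 39 − 1 = 38.
Level 38 exceeds the maximum of 30; capped at 30.
Final offense level: 30.
Criminal history: 4 prior points → Category Moderate (4-8).
Level 30 falls in the 30 band.
Grid: Level 30 × Category Moderate = 2160-2460 days.

2160-2460 days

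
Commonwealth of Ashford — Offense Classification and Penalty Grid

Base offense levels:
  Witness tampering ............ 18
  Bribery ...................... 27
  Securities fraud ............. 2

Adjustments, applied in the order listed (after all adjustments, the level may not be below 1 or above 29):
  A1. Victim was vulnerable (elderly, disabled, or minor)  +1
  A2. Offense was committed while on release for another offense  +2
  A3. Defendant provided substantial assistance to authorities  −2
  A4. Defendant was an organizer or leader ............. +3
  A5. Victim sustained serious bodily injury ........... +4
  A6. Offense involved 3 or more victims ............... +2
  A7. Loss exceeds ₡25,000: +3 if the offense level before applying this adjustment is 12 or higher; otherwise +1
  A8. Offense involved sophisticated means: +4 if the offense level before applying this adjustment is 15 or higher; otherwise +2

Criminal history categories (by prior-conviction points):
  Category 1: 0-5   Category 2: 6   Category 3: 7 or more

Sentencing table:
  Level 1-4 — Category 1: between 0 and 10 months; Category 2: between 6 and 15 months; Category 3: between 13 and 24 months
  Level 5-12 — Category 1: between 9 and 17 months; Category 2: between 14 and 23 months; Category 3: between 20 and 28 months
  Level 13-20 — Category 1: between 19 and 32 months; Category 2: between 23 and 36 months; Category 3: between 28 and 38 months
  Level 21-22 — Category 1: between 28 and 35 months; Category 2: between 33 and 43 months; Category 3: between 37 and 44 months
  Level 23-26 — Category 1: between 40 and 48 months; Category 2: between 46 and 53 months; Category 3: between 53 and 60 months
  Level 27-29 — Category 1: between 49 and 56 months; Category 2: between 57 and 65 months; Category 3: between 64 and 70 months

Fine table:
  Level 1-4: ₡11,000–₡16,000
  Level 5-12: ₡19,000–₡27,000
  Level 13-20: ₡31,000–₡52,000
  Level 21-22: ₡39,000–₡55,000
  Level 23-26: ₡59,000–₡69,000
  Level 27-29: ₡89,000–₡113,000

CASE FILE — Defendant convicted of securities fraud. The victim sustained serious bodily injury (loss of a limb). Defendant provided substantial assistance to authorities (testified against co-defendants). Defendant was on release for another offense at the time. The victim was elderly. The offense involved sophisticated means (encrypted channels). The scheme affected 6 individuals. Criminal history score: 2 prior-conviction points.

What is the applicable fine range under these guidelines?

₡19,000–₡27,000

Base offense level for securities fraud: 2.
A1 applies: 2 + 1 = 3.
A2 applies: 3 + 2 = 5.
A3 applies: 5 − 2 = 3.
A4 does not apply.
A5 applies: 3 + 4 = 7.
A6 applies: 7 + 2 = 9.
A8 applies (level before this adjustment is 9 < 15, so +2): 9 + 2 = 11.
Final offense level: 11.
Level 11 falls in the 5-12 band.
Fine table: Level 5-12 → ₡19,000–₡27,000.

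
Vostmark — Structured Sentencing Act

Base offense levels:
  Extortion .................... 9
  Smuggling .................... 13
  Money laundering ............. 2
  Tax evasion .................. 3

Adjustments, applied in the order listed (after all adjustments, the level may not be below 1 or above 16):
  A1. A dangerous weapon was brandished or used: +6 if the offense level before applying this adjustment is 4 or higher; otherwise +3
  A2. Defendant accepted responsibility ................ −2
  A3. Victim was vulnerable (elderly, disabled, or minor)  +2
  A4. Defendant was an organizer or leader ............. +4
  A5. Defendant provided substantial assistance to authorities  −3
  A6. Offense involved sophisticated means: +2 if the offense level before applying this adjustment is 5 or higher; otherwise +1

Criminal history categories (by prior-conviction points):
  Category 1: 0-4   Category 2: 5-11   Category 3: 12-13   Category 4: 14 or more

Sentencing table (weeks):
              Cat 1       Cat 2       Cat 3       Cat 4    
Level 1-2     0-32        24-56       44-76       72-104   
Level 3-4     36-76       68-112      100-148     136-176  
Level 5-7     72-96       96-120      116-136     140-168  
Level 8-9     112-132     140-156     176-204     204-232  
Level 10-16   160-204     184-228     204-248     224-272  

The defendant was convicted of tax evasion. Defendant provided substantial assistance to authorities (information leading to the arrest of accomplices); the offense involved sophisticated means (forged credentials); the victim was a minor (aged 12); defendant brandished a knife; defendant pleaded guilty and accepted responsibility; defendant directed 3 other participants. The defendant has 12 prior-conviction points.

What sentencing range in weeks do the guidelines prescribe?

176-204 weeks

Base offense level for tax evasion: 3.
A1 applies (level before this adjustment is 3 < 4, so +3): 3 + 3 = 6.
A2 applies: 6 − 2 = 4.
A3 applies: 4 + 2 = 6.
A4 applies: 6 + 4 = 10.
A5 applies: 10 − 3 = 7.
A6 applies (level before this adjustment is 7 ≥ 5, so +2): 7 + 2 = 9.
Final offense level: 9.
Criminal history: 12 prior points → Category 3 (12-13).
Level 9 falls in the 8-9 band.
Grid: Level 8-9 × Category 3 = 176-204 weeks.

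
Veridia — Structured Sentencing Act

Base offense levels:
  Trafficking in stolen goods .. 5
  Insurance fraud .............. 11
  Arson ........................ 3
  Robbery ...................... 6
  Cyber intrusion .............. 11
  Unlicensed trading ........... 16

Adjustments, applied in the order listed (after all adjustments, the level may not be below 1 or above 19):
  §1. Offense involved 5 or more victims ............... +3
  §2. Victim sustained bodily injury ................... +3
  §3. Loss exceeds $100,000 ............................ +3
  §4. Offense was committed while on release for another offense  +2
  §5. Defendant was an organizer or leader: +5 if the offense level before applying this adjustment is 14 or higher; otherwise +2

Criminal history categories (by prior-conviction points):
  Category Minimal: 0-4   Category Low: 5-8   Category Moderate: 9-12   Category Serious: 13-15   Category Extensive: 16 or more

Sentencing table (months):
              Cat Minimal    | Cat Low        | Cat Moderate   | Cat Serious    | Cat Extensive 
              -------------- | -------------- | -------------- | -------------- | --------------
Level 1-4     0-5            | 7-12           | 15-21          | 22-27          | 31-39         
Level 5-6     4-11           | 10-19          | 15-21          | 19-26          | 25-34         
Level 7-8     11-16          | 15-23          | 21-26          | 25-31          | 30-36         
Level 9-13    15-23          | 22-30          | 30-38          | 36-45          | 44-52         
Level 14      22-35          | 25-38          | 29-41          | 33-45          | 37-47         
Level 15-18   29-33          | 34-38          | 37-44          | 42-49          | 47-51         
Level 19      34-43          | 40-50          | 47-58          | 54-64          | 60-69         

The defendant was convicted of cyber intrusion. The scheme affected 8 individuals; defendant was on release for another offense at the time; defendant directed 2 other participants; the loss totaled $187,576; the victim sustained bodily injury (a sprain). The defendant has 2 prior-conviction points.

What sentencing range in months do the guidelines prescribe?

34-43 months

Base offense level for cyber intrusion: 11.
§1 applies: 11 + 3 = 14.
§2 applies: 14 + 3 = 17.
§3 applies: 17 + 3 = 20.
§4 applies: 20 + 2 = 22.
§5 applies (level before this adjustment is 22 ≥ 14, so +5): 22 + 5 = 27.
Level 27 exceeds the maximum of 19; capped at 19.
Final offense level: 19.
Criminal history: 2 prior points → Category Minimal (0-4).
Level 19 falls in the 19 band.
Grid: Level 19 × Category Minimal = 34-43 months.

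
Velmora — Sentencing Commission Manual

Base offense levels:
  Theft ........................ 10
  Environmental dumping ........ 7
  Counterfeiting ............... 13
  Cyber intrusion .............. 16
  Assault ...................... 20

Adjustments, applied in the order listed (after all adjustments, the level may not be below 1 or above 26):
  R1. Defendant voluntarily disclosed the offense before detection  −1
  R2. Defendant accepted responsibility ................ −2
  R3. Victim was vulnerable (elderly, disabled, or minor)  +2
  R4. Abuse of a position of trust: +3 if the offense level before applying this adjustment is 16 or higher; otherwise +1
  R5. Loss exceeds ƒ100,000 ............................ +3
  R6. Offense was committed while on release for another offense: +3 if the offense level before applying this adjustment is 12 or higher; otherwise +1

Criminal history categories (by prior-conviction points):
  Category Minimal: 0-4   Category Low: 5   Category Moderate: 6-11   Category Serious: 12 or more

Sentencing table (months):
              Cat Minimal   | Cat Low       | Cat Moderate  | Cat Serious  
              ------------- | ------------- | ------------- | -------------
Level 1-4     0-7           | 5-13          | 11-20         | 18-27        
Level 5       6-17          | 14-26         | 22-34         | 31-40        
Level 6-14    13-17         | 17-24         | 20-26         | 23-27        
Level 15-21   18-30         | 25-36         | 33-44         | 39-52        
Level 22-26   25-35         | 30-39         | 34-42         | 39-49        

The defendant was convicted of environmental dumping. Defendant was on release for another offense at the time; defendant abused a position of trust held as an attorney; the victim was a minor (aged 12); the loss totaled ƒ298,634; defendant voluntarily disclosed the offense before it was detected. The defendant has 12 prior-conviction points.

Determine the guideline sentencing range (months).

Base offense level for environmental dumping: 7.
R1 applies: 7 − 1 = 6.
R3 applies: 6 + 2 = 8.
R4 applies (level before this adjustment is 8 < 16, so +1): 8 + 1 = 9.
R5 applies: 9 + 3 = 12.
R6 applies (level before this adjustment is 12 ≥ 12, so +3): 12 + 3 = 15.
Final offense level: 15.
Criminal history: 12 prior points → Category Serious (12+).
Level 15 falls in the 15-21 band.
Grid: Level 15-21 × Category Serious = 39-52 months.

39-52 months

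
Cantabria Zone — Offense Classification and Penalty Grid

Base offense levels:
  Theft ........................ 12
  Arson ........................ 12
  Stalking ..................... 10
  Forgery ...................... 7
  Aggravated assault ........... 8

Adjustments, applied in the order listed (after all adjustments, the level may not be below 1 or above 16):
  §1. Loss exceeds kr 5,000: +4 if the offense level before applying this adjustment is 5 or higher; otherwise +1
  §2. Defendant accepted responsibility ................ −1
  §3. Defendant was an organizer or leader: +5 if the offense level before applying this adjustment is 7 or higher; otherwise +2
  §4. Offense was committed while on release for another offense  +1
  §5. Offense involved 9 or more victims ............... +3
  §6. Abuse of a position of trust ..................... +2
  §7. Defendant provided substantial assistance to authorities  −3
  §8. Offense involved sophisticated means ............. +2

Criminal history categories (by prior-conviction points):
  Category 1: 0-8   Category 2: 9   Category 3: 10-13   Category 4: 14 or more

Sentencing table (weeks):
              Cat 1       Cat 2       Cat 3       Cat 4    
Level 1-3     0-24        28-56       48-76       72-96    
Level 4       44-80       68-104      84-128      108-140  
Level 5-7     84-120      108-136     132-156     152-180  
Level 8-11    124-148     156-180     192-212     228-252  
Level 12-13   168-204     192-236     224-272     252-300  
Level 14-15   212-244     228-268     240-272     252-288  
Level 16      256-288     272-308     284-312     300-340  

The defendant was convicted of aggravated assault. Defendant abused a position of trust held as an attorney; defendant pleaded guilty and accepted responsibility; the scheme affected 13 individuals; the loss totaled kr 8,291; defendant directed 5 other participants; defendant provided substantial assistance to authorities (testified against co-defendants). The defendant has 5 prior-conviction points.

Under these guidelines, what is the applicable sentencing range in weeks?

Base offense level for aggravated assault: 8.
§1 applies (level before this adjustment is 8 ≥ 5, so +4): 8 + 4 = 12.
§2 applies: 12 − 1 = 11.
§3 applies (level before this adjustment is 11 ≥ 7, so +5): 11 + 5 = 16.
§5 applies: 16 + 3 = 19.
§6 applies: 19 + 2 = 21.
§7 applies: 21 − 3 = 18.
Level 18 exceeds the maximum of 16; capped at 16.
Final offense level: 16.
Criminal history: 5 prior points → Category 1 (0-8).
Level 16 falls in the 16 band.
Grid: Level 16 × Category 1 = 256-288 weeks.

256-288 weeks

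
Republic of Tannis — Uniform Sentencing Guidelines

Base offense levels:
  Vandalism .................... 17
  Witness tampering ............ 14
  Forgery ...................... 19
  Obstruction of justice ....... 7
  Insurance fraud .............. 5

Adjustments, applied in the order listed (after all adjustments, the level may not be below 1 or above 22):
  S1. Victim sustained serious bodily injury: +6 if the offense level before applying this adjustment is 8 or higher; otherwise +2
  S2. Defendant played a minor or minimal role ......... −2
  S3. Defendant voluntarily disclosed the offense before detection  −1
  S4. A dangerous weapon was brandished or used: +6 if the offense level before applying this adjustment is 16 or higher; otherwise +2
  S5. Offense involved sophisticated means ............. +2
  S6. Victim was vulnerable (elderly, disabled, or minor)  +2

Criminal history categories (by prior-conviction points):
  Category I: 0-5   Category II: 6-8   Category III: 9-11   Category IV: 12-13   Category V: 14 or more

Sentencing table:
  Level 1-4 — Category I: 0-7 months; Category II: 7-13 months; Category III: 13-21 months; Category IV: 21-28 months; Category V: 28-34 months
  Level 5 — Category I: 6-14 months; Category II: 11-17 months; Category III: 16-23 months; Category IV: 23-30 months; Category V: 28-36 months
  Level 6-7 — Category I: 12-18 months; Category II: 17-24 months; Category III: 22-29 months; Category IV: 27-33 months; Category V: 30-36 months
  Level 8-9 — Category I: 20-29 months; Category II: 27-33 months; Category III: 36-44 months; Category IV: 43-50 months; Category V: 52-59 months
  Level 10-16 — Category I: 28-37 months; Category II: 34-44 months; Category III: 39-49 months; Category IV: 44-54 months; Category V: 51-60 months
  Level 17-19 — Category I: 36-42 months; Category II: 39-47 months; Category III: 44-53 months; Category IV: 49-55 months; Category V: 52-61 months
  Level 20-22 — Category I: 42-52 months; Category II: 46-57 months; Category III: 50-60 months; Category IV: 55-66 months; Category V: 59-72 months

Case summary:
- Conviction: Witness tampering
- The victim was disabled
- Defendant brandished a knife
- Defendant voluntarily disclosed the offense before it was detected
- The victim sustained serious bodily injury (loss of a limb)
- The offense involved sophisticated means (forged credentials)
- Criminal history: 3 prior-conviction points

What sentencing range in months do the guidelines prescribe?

Base offense level for witness tampering: 14.
S1 applies (level before this adjustment is 14 ≥ 8, so +6): 14 + 6 = 20.
S3 applies: 20 − 1 = 19.
S4 applies (level before this adjustment is 19 ≥ 16, so +6): 19 + 6 = 25.
S5 applies: 25 + 2 = 27.
S6 applies: 27 + 2 = 29.
Level 29 exceeds the maximum of 22; capped at 22.
Final offense level: 22.
Criminal history: 3 prior points → Category I (0-5).
Level 22 falls in the 20-22 band.
Grid: Level 20-22 × Category I = 42-52 months.

42-52 months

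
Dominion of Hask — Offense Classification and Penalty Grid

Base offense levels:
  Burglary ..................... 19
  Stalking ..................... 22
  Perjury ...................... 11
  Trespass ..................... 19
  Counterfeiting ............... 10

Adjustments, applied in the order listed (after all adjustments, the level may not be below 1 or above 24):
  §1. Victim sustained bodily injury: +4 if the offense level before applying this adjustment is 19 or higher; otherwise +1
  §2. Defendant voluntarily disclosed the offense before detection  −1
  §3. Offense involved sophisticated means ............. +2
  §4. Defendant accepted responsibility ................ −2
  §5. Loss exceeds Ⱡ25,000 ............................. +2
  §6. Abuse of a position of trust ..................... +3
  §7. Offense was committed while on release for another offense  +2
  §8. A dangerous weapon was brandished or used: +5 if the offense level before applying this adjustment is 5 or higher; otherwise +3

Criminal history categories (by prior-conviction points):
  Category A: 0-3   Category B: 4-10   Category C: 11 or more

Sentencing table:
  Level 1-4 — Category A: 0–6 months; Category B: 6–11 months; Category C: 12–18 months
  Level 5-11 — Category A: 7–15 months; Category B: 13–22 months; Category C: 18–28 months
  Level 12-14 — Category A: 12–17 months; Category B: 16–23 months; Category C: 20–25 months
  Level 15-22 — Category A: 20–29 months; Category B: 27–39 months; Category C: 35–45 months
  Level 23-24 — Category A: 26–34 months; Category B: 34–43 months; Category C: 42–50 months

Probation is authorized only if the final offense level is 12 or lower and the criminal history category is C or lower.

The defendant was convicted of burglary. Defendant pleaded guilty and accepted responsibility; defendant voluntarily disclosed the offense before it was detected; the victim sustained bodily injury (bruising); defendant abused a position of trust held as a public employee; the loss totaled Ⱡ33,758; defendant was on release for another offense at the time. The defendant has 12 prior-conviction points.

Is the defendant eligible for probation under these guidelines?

No

Base offense level for burglary: 19.
§1 applies (level before this adjustment is 19 ≥ 19, so +4): 19 + 4 = 23.
§2 applies: 23 − 1 = 22.
§4 applies: 22 − 2 = 20.
§5 applies: 20 + 2 = 22.
§6 applies: 22 + 3 = 25.
§7 applies: 25 + 2 = 27.
Level 27 exceeds the maximum of 24; capped at 24.
Final offense level: 24.
Criminal history: 12 prior points → Category C (11+).
Level 24 falls in the 23-24 band.
Grid: Level 23-24 × Category C = 42-50 months.
Probation check: level 24 > 12 and category C ≤ C → not eligible.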